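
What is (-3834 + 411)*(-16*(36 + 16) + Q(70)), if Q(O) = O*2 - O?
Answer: 2608326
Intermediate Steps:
Q(O) = O (Q(O) = 2*O - O = O)
(-3834 + 411)*(-16*(36 + 16) + Q(70)) = (-3834 + 411)*(-16*(36 + 16) + 70) = -3423*(-16*52 + 70) = -3423*(-832 + 70) = -3423*(-762) = 2608326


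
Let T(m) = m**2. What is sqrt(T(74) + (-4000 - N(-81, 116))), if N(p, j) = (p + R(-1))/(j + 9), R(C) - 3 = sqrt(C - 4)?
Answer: sqrt(922890 - 5*I*sqrt(5))/25 ≈ 38.427 - 0.00023276*I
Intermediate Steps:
R(C) = 3 + sqrt(-4 + C) (R(C) = 3 + sqrt(C - 4) = 3 + sqrt(-4 + C))
N(p, j) = (3 + p + I*sqrt(5))/(9 + j) (N(p, j) = (p + (3 + sqrt(-4 - 1)))/(j + 9) = (p + (3 + sqrt(-5)))/(9 + j) = (p + (3 + I*sqrt(5)))/(9 + j) = (3 + p + I*sqrt(5))/(9 + j))
sqrt(T(74) + (-4000 - N(-81, 116))) = sqrt(74**2 + (-4000 - (3 - 81 + I*sqrt(5))/(9 + 116))) = sqrt(5476 + (-4000 - (-78 + I*sqrt(5))/125)) = sqrt(5476 + (-4000 - (-78/125 + I*sqrt(5)/125))) = sqrt(5476 + (-4000 + (78/125 - I*sqrt(5)/125))) = sqrt(5476 + (-499922/125 - I*sqrt(5)/125)) = sqrt(184578/125 - I*sqrt(5)/125)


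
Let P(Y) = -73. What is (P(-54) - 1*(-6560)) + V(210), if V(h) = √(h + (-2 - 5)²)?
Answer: 6487 + √259 ≈ 6503.1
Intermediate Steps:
V(h) = √(49 + h) (V(h) = √(h + (-7)²) = √(h + 49) = √(49 + h))
(P(-54) - 1*(-6560)) + V(210) = (-73 - 1*(-6560)) + √(49 + 210) = (-73 + 6560) + √259 = 6487 + √259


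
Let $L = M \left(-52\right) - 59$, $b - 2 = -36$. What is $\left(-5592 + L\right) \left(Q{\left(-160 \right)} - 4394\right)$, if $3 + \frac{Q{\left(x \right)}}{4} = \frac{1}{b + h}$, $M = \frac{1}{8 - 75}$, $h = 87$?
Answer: $\frac{88400227410}{3551} \approx 2.4894 \cdot 10^{7}$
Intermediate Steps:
$b = -34$ ($b = 2 - 36 = -34$)
$M = - \frac{1}{67}$ ($M = \frac{1}{-67} = - \frac{1}{67} \approx -0.014925$)
$Q{\left(x \right)} = - \frac{632}{53}$ ($Q{\left(x \right)} = -12 + \frac{4}{-34 + 87} = -12 + \frac{4}{53} = - \frac{632}{53}$)
$L = - \frac{3901}{67}$ ($L = \left(- \frac{1}{67}\right) \left(-52\right) - 59 = \frac{52}{67} - 59 = - \frac{3901}{67} \approx -58.224$)
$\left(-5592 + L\right) \left(Q{\left(-160 \right)} - 4394\right) = \left(-5592 - \frac{3901}{67}\right) \left(- \frac{632}{53} - 4394\right) = \left(- \frac{378565}{67}\right) \left(- \frac{233514}{53}\right) = \frac{88400227410}{3551}$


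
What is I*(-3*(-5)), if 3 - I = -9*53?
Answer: 7200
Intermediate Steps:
I = 480 (I = 3 - (-9)*53 = 3 - 1*(-477) = 3 + 477 = 480)
I*(-3*(-5)) = 480*(-3*(-5)) = 480*15 = 7200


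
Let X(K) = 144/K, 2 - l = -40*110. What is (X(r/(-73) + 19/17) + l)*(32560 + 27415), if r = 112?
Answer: 125775371750/517 ≈ 2.4328e+8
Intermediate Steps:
l = 4402 (l = 2 - (-40)*110 = 2 - 1*(-4400) = 2 + 4400 = 4402)
(X(r/(-73) + 19/17) + l)*(32560 + 27415) = (144/(112/(-73) + 19/17) + 4402)*(32560 + 27415) = (144/(112*(-1/73) + 19*(1/17)) + 4402)*59975 = (144/(-112/73 + 19/17) + 4402)*59975 = (144/(-517/1241) + 4402)*59975 = (144*(-1241/517) + 4402)*59975 = (-178704/517 + 4402)*59975 = (2097130/517)*59975 = 125775371750/517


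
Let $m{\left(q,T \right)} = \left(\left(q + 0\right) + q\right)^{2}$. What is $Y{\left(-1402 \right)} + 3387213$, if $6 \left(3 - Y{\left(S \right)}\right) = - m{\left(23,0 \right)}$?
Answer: $\frac{10162706}{3} \approx 3.3876 \cdot 10^{6}$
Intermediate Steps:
$m{\left(q,T \right)} = 4 q^{2}$ ($m{\left(q,T \right)} = \left(q + q\right)^{2} = \left(2 q\right)^{2} = 4 q^{2}$)
$Y{\left(S \right)} = \frac{1067}{3}$ ($Y{\left(S \right)} = 3 - \frac{\left(-1\right) 4 \cdot 23^{2}}{6} = 3 - \frac{\left(-1\right) 4 \cdot 529}{6} = 3 - \frac{\left(-1\right) 2116}{6} = 3 - - \frac{1058}{3} = 3 + \frac{1058}{3} = \frac{1067}{3}$)
$Y{\left(-1402 \right)} + 3387213 = \frac{1067}{3} + 3387213 = \frac{10162706}{3}$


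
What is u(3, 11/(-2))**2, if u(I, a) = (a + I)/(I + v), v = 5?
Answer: 25/256 ≈ 0.097656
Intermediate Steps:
u(I, a) = (I + a)/(5 + I) (u(I, a) = (a + I)/(I + 5) = (I + a)/(5 + I))
u(3, 11/(-2))**2 = ((3 + 11/(-2))/(5 + 3))**2 = ((3 + 11*(-1/2))/8)**2 = ((3 - 11/2)/8)**2 = ((1/8)*(-5/2))**2 = (-5/16)**2 = 25/256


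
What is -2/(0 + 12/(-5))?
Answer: 5/6 ≈ 0.83333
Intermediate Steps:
-2/(0 + 12/(-5)) = -2/(0 - 1/5*12) = -2/(0 - 12/5) = -2/(-12/5) = -2*(-5/12) = 5/6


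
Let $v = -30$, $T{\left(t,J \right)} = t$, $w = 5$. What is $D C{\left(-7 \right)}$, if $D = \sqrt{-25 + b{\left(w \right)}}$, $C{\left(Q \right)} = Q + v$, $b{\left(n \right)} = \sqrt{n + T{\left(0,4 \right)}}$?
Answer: $- 37 i \sqrt{25 - \sqrt{5}} \approx - 176.53 i$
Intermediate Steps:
$b{\left(n \right)} = \sqrt{n}$ ($b{\left(n \right)} = \sqrt{n + 0} = \sqrt{n}$)
$C{\left(Q \right)} = -30 + Q$ ($C{\left(Q \right)} = Q - 30 = -30 + Q$)
$D = \sqrt{-25 + \sqrt{5}} \approx 4.7712 i$
$D C{\left(-7 \right)} = \sqrt{-25 + \sqrt{5}} \left(-30 - 7\right) = \sqrt{-25 + \sqrt{5}} \left(-37\right) = - 37 \sqrt{-25 + \sqrt{5}}$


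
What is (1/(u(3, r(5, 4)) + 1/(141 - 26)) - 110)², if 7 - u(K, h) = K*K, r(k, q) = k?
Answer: 640343025/52441 ≈ 12211.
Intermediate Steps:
u(K, h) = 7 - K² (u(K, h) = 7 - K*K = 7 - K²)
(1/(u(3, r(5, 4)) + 1/(141 - 26)) - 110)² = (1/((7 - 1*3²) + 1/(141 - 26)) - 110)² = (1/((7 - 1*9) + 1/115) - 110)² = (1/((7 - 9) + 1/115) - 110)² = (1/(-2 + 1/115) - 110)² = (1/(-229/115) - 110)² = (-115/229 - 110)² = (-25305/229)² = 640343025/52441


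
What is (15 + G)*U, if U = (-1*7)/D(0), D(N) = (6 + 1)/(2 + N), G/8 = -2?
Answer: 2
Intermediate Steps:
G = -16 (G = 8*(-2) = -16)
D(N) = 7/(2 + N)
U = -2 (U = (-1*7)/((7/(2 + 0))) = -7/(7/2) = -7/(7*(1/2)) = -7/7/2 = -7*2/7 = -2)
(15 + G)*U = (15 - 16)*(-2) = -1*(-2) = 2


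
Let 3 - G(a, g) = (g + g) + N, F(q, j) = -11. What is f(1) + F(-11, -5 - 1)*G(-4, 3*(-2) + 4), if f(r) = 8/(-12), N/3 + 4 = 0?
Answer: -629/3 ≈ -209.67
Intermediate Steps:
N = -12 (N = -12 + 3*0 = -12 + 0 = -12)
f(r) = -⅔ (f(r) = 8*(-1/12) = -⅔)
G(a, g) = 15 - 2*g (G(a, g) = 3 - ((g + g) - 12) = 3 - (2*g - 12) = 3 - (-12 + 2*g) = 3 + (12 - 2*g) = 15 - 2*g)
f(1) + F(-11, -5 - 1)*G(-4, 3*(-2) + 4) = -⅔ - 11*(15 - 2*(3*(-2) + 4)) = -⅔ - 11*(15 - 2*(-6 + 4)) = -⅔ - 11*(15 - 2*(-2)) = -⅔ - 11*(15 + 4) = -⅔ - 11*19 = -⅔ - 209 = -629/3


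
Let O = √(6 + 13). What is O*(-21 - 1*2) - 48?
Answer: -48 - 23*√19 ≈ -148.25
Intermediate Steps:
O = √19 ≈ 4.3589
O*(-21 - 1*2) - 48 = √19*(-21 - 1*2) - 48 = √19*(-21 - 2) - 48 = √19*(-23) - 48 = -23*√19 - 48 = -48 - 23*√19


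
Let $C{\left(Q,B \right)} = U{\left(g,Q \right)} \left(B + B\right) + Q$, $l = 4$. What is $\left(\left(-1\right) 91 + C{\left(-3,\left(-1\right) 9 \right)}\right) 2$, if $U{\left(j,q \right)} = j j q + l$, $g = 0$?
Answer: $-332$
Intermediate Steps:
$U{\left(j,q \right)} = 4 + q j^{2}$ ($U{\left(j,q \right)} = j j q + 4 = j^{2} q + 4 = q j^{2} + 4 = 4 + q j^{2}$)
$C{\left(Q,B \right)} = Q + 8 B$ ($C{\left(Q,B \right)} = \left(4 + Q 0^{2}\right) \left(B + B\right) + Q = \left(4 + Q 0\right) 2 B + Q = \left(4 + 0\right) 2 B + Q = 4 \cdot 2 B + Q = 8 B + Q = Q + 8 B$)
$\left(\left(-1\right) 91 + C{\left(-3,\left(-1\right) 9 \right)}\right) 2 = \left(\left(-1\right) 91 + \left(-3 + 8 \left(\left(-1\right) 9\right)\right)\right) 2 = \left(-91 + \left(-3 + 8 \left(-9\right)\right)\right) 2 = \left(-91 - 75\right) 2 = \left(-166\right) 2 = -332$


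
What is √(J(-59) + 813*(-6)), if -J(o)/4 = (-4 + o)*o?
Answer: 3*I*√2194 ≈ 140.52*I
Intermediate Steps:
J(o) = -4*o*(-4 + o) (J(o) = -4*(-4 + o)*o = -4*o*(-4 + o))
√(J(-59) + 813*(-6)) = √(4*(-59)*(4 - 1*(-59)) + 813*(-6)) = √(4*(-59)*(4 + 59) - 4878) = √(4*(-59)*63 - 4878) = √(-14868 - 4878) = √(-19746) = 3*I*√2194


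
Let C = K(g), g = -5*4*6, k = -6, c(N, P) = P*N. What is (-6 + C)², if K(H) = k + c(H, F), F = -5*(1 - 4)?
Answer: 3283344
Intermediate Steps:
F = 15 (F = -5*(-3) = 15)
c(N, P) = N*P
g = -120 (g = -20*6 = -120)
K(H) = -6 + 15*H (K(H) = -6 + H*15 = -6 + 15*H)
C = -1806 (C = -6 + 15*(-120) = -6 - 1800 = -1806)
(-6 + C)² = (-6 - 1806)² = (-1812)² = 3283344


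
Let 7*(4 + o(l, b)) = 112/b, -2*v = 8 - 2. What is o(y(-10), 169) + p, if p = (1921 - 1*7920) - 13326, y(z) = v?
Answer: -3266585/169 ≈ -19329.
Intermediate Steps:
v = -3 (v = -(8 - 2)/2 = -½*6 = -3)
y(z) = -3
o(l, b) = -4 + 16/b (o(l, b) = -4 + (112/b)/7 = -4 + 16/b)
p = -19325 (p = (1921 - 7920) - 13326 = -5999 - 13326 = -19325)
o(y(-10), 169) + p = (-4 + 16/169) - 19325 = -660/169 - 19325 = -3266585/169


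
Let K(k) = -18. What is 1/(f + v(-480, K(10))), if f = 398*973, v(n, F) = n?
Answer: 1/386774 ≈ 2.5855e-6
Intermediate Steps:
f = 387254
1/(f + v(-480, K(10))) = 1/(387254 - 480) = 1/386774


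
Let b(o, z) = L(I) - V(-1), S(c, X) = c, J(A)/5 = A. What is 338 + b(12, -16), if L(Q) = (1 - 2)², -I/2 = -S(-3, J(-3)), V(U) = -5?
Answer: 344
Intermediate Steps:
J(A) = 5*A
I = -6 (I = -(-2)*(-3) = -2*3 = -6)
L(Q) = 1 (L(Q) = (-1)² = 1)
b(o, z) = 6 (b(o, z) = 1 - 1*(-5) = 1 + 5 = 6)
338 + b(12, -16) = 338 + 6 = 344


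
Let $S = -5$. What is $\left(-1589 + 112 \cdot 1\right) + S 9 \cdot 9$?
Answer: $-1882$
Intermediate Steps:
$\left(-1589 + 112 \cdot 1\right) + S 9 \cdot 9 = \left(-1589 + 112 \cdot 1\right) + \left(-5\right) 9 \cdot 9 = \left(-1589 + 112\right) - 405 = -1477 - 405 = -1882$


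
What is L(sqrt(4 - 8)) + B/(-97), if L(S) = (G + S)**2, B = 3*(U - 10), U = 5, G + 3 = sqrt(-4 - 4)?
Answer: 15/97 + (-3 + 2*I + 2*I*sqrt(2))**2 ≈ -14.159 - 28.971*I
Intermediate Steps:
G = -3 + 2*I*sqrt(2) (G = -3 + sqrt(-4 - 4) = -3 + sqrt(-8) = -3 + 2*I*sqrt(2) ≈ -3.0 + 2.8284*I)
B = -15 (B = 3*(5 - 10) = 3*(-5) = -15)
L(S) = (-3 + S + 2*I*sqrt(2))**2 (L(S) = ((-3 + 2*I*sqrt(2)) + S)**2 = (-3 + S + 2*I*sqrt(2))**2)
L(sqrt(4 - 8)) + B/(-97) = (-3 + sqrt(4 - 8) + 2*I*sqrt(2))**2 - 15/(-97) = (-3 + sqrt(-4) + 2*I*sqrt(2))**2 - 15*(-1/97) = (-3 + 2*I + 2*I*sqrt(2))**2 + 15/97 = 15/97 + (-3 + 2*I + 2*I*sqrt(2))**2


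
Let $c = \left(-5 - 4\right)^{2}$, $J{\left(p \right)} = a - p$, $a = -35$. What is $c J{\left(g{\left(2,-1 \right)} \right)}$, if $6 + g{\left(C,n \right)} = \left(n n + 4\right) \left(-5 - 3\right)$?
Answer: $891$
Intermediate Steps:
$g{\left(C,n \right)} = -38 - 8 n^{2}$ ($g{\left(C,n \right)} = -6 + \left(n n + 4\right) \left(-5 - 3\right) = -6 + \left(n^{2} + 4\right) \left(-8\right) = -6 + \left(4 + n^{2}\right) \left(-8\right) = -6 - \left(32 + 8 n^{2}\right) = -38 - 8 n^{2}$)
$J{\left(p \right)} = -35 - p$
$c = 81$ ($c = \left(-9\right)^{2} = 81$)
$c J{\left(g{\left(2,-1 \right)} \right)} = 81 \left(-35 - \left(-38 - 8 \left(-1\right)^{2}\right)\right) = 81 \left(-35 - \left(-38 - 8\right)\right) = 81 \left(-35 - -46\right) = 81 \left(-35 + 46\right) = 81 \cdot 11 = 891$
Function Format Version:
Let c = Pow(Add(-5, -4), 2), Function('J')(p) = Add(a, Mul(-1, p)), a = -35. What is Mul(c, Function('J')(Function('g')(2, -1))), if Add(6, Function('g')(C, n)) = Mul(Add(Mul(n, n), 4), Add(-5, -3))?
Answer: 891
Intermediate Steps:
Function('g')(C, n) = Add(-38, Mul(-8, Pow(n, 2))) (Function('g')(C, n) = Add(-6, Mul(Add(Mul(n, n), 4), Add(-5, -3))) = Add(-6, Mul(Add(Pow(n, 2), 4), -8)) = Add(-6, Mul(Add(4, Pow(n, 2)), -8)) = Add(-6, Add(-32, Mul(-8, Pow(n, 2)))) = Add(-38, Mul(-8, Pow(n, 2))))
Function('J')(p) = Add(-35, Mul(-1, p))
c = 81 (c = Pow(-9, 2) = 81)
Mul(c, Function('J')(Function('g')(2, -1))) = Mul(81, Add(-35, Mul(-1, Add(-38, Mul(-8, Pow(-1, 2)))))) = Mul(81, Add(-35, Mul(-1, Add(-38, Mul(-8, 1))))) = Mul(81, Add(-35, Mul(-1, Add(-38, -8)))) = Mul(81, Add(-35, Mul(-1, -46))) = Mul(81, Add(-35, 46)) = Mul(81, 11) = 891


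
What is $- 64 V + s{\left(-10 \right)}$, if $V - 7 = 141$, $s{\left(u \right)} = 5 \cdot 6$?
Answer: $-9442$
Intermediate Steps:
$s{\left(u \right)} = 30$
$V = 148$ ($V = 7 + 141 = 148$)
$- 64 V + s{\left(-10 \right)} = \left(-64\right) 148 + 30 = -9472 + 30 = -9442$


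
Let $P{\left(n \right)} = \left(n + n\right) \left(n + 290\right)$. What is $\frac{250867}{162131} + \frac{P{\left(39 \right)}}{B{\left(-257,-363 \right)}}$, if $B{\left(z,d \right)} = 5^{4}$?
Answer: $\frac{4317397597}{101331875} \approx 42.607$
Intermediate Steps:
$P{\left(n \right)} = 2 n \left(290 + n\right)$
$B{\left(z,d \right)} = 625$
$\frac{250867}{162131} + \frac{P{\left(39 \right)}}{B{\left(-257,-363 \right)}} = \frac{250867}{162131} + \frac{2 \cdot 39 \left(290 + 39\right)}{625} = 250867 \cdot \frac{1}{162131} + 2 \cdot 39 \cdot 329 \cdot \frac{1}{625} = \frac{250867}{162131} + 25662 \cdot \frac{1}{625} = \frac{250867}{162131} + \frac{25662}{625} = \frac{4317397597}{101331875}$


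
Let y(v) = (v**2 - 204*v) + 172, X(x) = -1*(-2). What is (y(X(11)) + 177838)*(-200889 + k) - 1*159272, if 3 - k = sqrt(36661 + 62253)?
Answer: -35678718188 - 3374514*sqrt(274) ≈ -3.5735e+10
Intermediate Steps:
X(x) = 2
y(v) = 172 + v**2 - 204*v
k = 3 - 19*sqrt(274) (k = 3 - sqrt(36661 + 62253) = 3 - sqrt(98914) = 3 - 19*sqrt(274) ≈ -311.51)
(y(X(11)) + 177838)*(-200889 + k) - 1*159272 = ((172 + 2**2 - 204*2) + 177838)*(-200889 + (3 - 19*sqrt(274))) - 1*159272 = ((172 + 4 - 408) + 177838)*(-200886 - 19*sqrt(274)) - 159272 = (-232 + 177838)*(-200886 - 19*sqrt(274)) - 159272 = 177606*(-200886 - 19*sqrt(274)) - 159272 = (-35678558916 - 3374514*sqrt(274)) - 159272 = -35678718188 - 3374514*sqrt(274)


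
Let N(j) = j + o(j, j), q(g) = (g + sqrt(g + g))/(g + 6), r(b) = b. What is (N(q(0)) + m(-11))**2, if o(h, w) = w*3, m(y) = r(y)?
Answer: 121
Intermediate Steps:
m(y) = y
q(g) = (g + sqrt(2)*sqrt(g))/(6 + g) (q(g) = (g + sqrt(2*g))/(6 + g) = (g + sqrt(2)*sqrt(g))/(6 + g))
o(h, w) = 3*w
N(j) = 4*j (N(j) = j + 3*j = 4*j)
(N(q(0)) + m(-11))**2 = (4*((0 + sqrt(2)*sqrt(0))/(6 + 0)) - 11)**2 = (4*((0 + sqrt(2)*0)/6) - 11)**2 = (4*((0 + 0)/6) - 11)**2 = (4*((1/6)*0) - 11)**2 = (4*0 - 11)**2 = (0 - 11)**2 = (-11)**2 = 121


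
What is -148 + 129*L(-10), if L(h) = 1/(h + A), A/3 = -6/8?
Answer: -7768/49 ≈ -158.53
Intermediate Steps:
A = -9/4 (A = 3*(-6/8) = 3*(-6*⅛) = 3*(-¾) = -9/4 ≈ -2.2500)
L(h) = 1/(-9/4 + h) (L(h) = 1/(h - 9/4) = 1/(-9/4 + h))
-148 + 129*L(-10) = -148 + 129*(4/(-9 + 4*(-10))) = -148 + 129*(4/(-9 - 40)) = -148 + 129*(4/(-49)) = -148 + 129*(4*(-1/49)) = -148 + 129*(-4/49) = -148 - 516/49 = -7768/49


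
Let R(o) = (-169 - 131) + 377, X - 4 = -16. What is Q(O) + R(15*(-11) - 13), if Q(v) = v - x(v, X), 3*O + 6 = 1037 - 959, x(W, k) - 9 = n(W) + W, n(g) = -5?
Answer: 73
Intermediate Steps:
X = -12 (X = 4 - 16 = -12)
x(W, k) = 4 + W (x(W, k) = 9 + (-5 + W) = 4 + W)
R(o) = 77 (R(o) = -300 + 377 = 77)
O = 24 (O = -2 + (1037 - 959)/3 = -2 + (⅓)*78 = -2 + 26 = 24)
Q(v) = -4 (Q(v) = v - (4 + v) = v + (-4 - v) = -4)
Q(O) + R(15*(-11) - 13) = -4 + 77 = 73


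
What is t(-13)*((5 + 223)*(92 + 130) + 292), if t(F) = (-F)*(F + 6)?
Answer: -4632628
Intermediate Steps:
t(F) = -F*(6 + F) (t(F) = (-F)*(6 + F) = -F*(6 + F))
t(-13)*((5 + 223)*(92 + 130) + 292) = (-1*(-13)*(6 - 13))*((5 + 223)*(92 + 130) + 292) = (-1*(-13)*(-7))*(228*222 + 292) = -91*(50616 + 292) = -91*50908 = -4632628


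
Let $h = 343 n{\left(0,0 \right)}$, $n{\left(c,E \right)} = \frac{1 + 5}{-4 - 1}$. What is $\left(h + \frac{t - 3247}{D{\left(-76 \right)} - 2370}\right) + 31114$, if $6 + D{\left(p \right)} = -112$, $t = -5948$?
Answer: $\frac{381983831}{12440} \approx 30706.0$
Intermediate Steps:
$n{\left(c,E \right)} = - \frac{6}{5}$ ($n{\left(c,E \right)} = \frac{6}{-5} = 6 \left(- \frac{1}{5}\right) = - \frac{6}{5}$)
$D{\left(p \right)} = -118$ ($D{\left(p \right)} = -6 - 112 = -118$)
$h = - \frac{2058}{5}$ ($h = 343 \left(- \frac{6}{5}\right) = - \frac{2058}{5} \approx -411.6$)
$\left(h + \frac{t - 3247}{D{\left(-76 \right)} - 2370}\right) + 31114 = \left(- \frac{2058}{5} + \frac{-5948 - 3247}{-118 - 2370}\right) + 31114 = \left(- \frac{2058}{5} - \frac{9195}{-2488}\right) + 31114 = \left(- \frac{2058}{5} - - \frac{9195}{2488}\right) + 31114 = \left(- \frac{2058}{5} + \frac{9195}{2488}\right) + 31114 = - \frac{5074329}{12440} + 31114 = \frac{381983831}{12440}$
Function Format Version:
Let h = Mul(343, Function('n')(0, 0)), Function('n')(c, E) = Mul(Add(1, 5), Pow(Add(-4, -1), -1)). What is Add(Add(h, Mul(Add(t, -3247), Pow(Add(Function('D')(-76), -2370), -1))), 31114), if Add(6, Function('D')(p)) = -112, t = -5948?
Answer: Rational(381983831, 12440) ≈ 30706.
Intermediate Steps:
Function('n')(c, E) = Rational(-6, 5) (Function('n')(c, E) = Mul(6, Pow(-5, -1)) = Mul(6, Rational(-1, 5)) = Rational(-6, 5))
Function('D')(p) = -118 (Function('D')(p) = Add(-6, -112) = -118)
h = Rational(-2058, 5) (h = Mul(343, Rational(-6, 5)) = Rational(-2058, 5) ≈ -411.60)
Add(Add(h, Mul(Add(t, -3247), Pow(Add(Function('D')(-76), -2370), -1))), 31114) = Add(Add(Rational(-2058, 5), Mul(Add(-5948, -3247), Pow(Add(-118, -2370), -1))), 31114) = Add(Add(Rational(-2058, 5), Mul(-9195, Pow(-2488, -1))), 31114) = Add(Add(Rational(-2058, 5), Mul(-9195, Rational(-1, 2488))), 31114) = Add(Add(Rational(-2058, 5), Rational(9195, 2488)), 31114) = Add(Rational(-5074329, 12440), 31114) = Rational(381983831, 12440)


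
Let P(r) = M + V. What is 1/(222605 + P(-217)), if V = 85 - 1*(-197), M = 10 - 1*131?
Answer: 1/222766 ≈ 4.4890e-6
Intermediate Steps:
M = -121 (M = 10 - 131 = -121)
V = 282 (V = 85 + 197 = 282)
P(r) = 161 (P(r) = -121 + 282 = 161)
1/(222605 + P(-217)) = 1/(222605 + 161) = 1/222766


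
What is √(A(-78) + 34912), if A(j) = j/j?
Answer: √34913 ≈ 186.85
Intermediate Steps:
A(j) = 1
√(A(-78) + 34912) = √(1 + 34912) = √34913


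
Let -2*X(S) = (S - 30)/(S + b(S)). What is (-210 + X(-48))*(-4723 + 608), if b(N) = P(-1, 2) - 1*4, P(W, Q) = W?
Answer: 45960435/53 ≈ 8.6718e+5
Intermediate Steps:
b(N) = -5 (b(N) = -1 - 1*4 = -1 - 4 = -5)
X(S) = -(-30 + S)/(2*(-5 + S)) (X(S) = -(S - 30)/(2*(S - 5)) = -(-30 + S)/(2*(-5 + S)))
(-210 + X(-48))*(-4723 + 608) = (-210 + (30 - 1*(-48))/(2*(-5 - 48)))*(-4723 + 608) = (-210 + (½)*(30 + 48)/(-53))*(-4115) = (-210 + (½)*(-1/53)*78)*(-4115) = (-210 - 39/53)*(-4115) = -11169/53*(-4115) = 45960435/53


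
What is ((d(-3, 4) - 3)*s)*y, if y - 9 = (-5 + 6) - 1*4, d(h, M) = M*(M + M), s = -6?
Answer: -1044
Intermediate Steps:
d(h, M) = 2*M² (d(h, M) = M*(2*M) = 2*M²)
y = 6 (y = 9 + ((-5 + 6) - 1*4) = 9 + (1 - 4) = 9 - 3 = 6)
((d(-3, 4) - 3)*s)*y = ((2*4² - 3)*(-6))*6 = ((2*16 - 3)*(-6))*6 = ((32 - 3)*(-6))*6 = (29*(-6))*6 = -174*6 = -1044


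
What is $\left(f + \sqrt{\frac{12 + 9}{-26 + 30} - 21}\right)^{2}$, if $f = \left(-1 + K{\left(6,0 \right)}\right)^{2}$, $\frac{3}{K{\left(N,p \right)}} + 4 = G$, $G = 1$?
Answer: $\frac{1}{4} + 12 i \sqrt{7} \approx 0.25 + 31.749 i$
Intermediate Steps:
$K{\left(N,p \right)} = -1$ ($K{\left(N,p \right)} = \frac{3}{-4 + 1} = \frac{3}{-3} = 3 \left(- \frac{1}{3}\right) = -1$)
$f = 4$ ($f = \left(-1 - 1\right)^{2} = \left(-2\right)^{2} = 4$)
$\left(f + \sqrt{\frac{12 + 9}{-26 + 30} - 21}\right)^{2} = \left(4 + \sqrt{\frac{12 + 9}{-26 + 30} - 21}\right)^{2} = \left(4 + \sqrt{\frac{21}{4} - 21}\right)^{2} = \left(4 + \sqrt{- \frac{63}{4}}\right)^{2} = \left(4 + \frac{3 i \sqrt{7}}{2}\right)^{2}$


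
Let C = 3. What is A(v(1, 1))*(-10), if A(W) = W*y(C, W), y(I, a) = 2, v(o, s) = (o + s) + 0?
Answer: -40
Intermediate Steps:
v(o, s) = o + s
A(W) = 2*W (A(W) = W*2 = 2*W)
A(v(1, 1))*(-10) = (2*(1 + 1))*(-10) = (2*2)*(-10) = 4*(-10) = -40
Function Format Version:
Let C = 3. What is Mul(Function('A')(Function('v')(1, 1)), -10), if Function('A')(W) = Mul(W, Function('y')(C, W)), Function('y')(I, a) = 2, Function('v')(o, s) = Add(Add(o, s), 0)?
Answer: -40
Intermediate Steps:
Function('v')(o, s) = Add(o, s)
Function('A')(W) = Mul(2, W) (Function('A')(W) = Mul(W, 2) = Mul(2, W))
Mul(Function('A')(Function('v')(1, 1)), -10) = Mul(Mul(2, Add(1, 1)), -10) = Mul(Mul(2, 2), -10) = Mul(4, -10) = -40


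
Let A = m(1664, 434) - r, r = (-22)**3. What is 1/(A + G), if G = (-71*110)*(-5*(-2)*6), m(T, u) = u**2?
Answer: -1/269596 ≈ -3.7093e-6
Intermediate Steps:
r = -10648
A = 199004 (A = 434**2 - 1*(-10648) = 188356 + 10648 = 199004)
G = -468600 (G = -78100*6 = -7810*60 = -468600)
1/(A + G) = 1/(199004 - 468600) = 1/(-269596) = -1/269596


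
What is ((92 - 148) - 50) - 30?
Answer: -136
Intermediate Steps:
((92 - 148) - 50) - 30 = (-56 - 50) - 30 = -106 - 30 = -136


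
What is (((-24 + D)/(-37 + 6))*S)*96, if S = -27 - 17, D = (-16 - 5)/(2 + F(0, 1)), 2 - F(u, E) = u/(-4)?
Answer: -123552/31 ≈ -3985.5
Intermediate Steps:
F(u, E) = 2 + u/4 (F(u, E) = 2 - u/(-4) = 2 - u*(-1)/4 = 2 - (-1)*u/4 = 2 + u/4)
D = -21/4 (D = (-16 - 5)/(2 + (2 + (¼)*0)) = -21/(2 + (2 + 0)) = -21/(2 + 2) = -21/4 ≈ -5.2500)
S = -44
(((-24 + D)/(-37 + 6))*S)*96 = (((-24 - 21/4)/(-37 + 6))*(-44))*96 = (-117/4/(-31)*(-44))*96 = (-117/4*(-1/31)*(-44))*96 = ((117/124)*(-44))*96 = -1287/31*96 = -123552/31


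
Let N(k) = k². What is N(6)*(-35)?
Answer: -1260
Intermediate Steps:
N(6)*(-35) = 6²*(-35) = 36*(-35) = -1260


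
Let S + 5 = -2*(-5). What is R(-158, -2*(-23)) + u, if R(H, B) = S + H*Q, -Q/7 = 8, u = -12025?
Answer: -3172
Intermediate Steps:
Q = -56 (Q = -7*8 = -56)
S = 5 (S = -5 - 2*(-5) = -5 + 10 = 5)
R(H, B) = 5 - 56*H (R(H, B) = 5 + H*(-56) = 5 - 56*H)
R(-158, -2*(-23)) + u = (5 - 56*(-158)) - 12025 = (5 + 8848) - 12025 = 8853 - 12025 = -3172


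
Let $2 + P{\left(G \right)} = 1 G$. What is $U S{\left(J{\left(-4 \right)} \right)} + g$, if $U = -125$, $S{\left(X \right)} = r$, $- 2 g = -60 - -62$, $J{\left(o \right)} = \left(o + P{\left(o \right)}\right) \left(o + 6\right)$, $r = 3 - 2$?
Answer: $-126$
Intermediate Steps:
$r = 1$ ($r = 3 - 2 = 1$)
$P{\left(G \right)} = -2 + G$ ($P{\left(G \right)} = -2 + 1 G = -2 + G$)
$J{\left(o \right)} = \left(-2 + 2 o\right) \left(6 + o\right)$ ($J{\left(o \right)} = \left(o + \left(-2 + o\right)\right) \left(o + 6\right) = \left(-2 + 2 o\right) \left(6 + o\right)$)
$g = -1$ ($g = - \frac{-60 - -62}{2} = - \frac{-60 + 62}{2} = \left(- \frac{1}{2}\right) 2 = -1$)
$S{\left(X \right)} = 1$
$U S{\left(J{\left(-4 \right)} \right)} + g = \left(-125\right) 1 - 1 = -125 - 1 = -126$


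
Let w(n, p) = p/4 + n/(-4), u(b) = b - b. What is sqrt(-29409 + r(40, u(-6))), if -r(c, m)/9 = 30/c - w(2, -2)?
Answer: I*sqrt(117699)/2 ≈ 171.54*I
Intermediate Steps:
u(b) = 0
w(n, p) = -n/4 + p/4 (w(n, p) = p*(1/4) + n*(-1/4) = p/4 - n/4 = -n/4 + p/4)
r(c, m) = -9 - 270/c (r(c, m) = -9*(30/c - (-1/4*2 + (1/4)*(-2))) = -9*(30/c - (-1/2 - 1/2)) = -9*(30/c - 1*(-1)) = -9*(30/c + 1) = -9*(1 + 30/c) = -9 - 270/c)
sqrt(-29409 + r(40, u(-6))) = sqrt(-29409 + (-9 - 270/40)) = sqrt(-29409 + (-9 - 270*1/40)) = sqrt(-29409 + (-9 - 27/4)) = sqrt(-29409 - 63/4) = sqrt(-117699/4) = I*sqrt(117699)/2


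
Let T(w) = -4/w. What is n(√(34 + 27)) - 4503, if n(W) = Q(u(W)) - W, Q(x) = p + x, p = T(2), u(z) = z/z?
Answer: -4504 - √61 ≈ -4511.8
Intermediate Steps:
u(z) = 1
p = -2 (p = -4/2 = -4*½ = -2)
Q(x) = -2 + x
n(W) = -1 - W (n(W) = (-2 + 1) - W = -1 - W)
n(√(34 + 27)) - 4503 = (-1 - √(34 + 27)) - 4503 = (-1 - √61) - 4503 = -4504 - √61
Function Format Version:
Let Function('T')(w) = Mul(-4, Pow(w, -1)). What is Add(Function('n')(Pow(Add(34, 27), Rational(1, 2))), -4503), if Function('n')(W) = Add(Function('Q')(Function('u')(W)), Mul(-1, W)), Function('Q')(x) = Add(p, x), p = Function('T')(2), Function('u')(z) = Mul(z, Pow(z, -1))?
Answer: Add(-4504, Mul(-1, Pow(61, Rational(1, 2)))) ≈ -4511.8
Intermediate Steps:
Function('u')(z) = 1
p = -2 (p = Mul(-4, Pow(2, -1)) = Mul(-4, Rational(1, 2)) = -2)
Function('Q')(x) = Add(-2, x)
Function('n')(W) = Add(-1, Mul(-1, W)) (Function('n')(W) = Add(Add(-2, 1), Mul(-1, W)) = Add(-1, Mul(-1, W)))
Add(Function('n')(Pow(Add(34, 27), Rational(1, 2))), -4503) = Add(Add(-1, Mul(-1, Pow(Add(34, 27), Rational(1, 2)))), -4503) = Add(Add(-1, Mul(-1, Pow(61, Rational(1, 2)))), -4503) = Add(-4504, Mul(-1, Pow(61, Rational(1, 2))))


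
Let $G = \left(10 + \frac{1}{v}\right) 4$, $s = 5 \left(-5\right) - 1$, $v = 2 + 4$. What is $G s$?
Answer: $- \frac{3172}{3} \approx -1057.3$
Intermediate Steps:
$v = 6$
$s = -26$ ($s = -25 - 1 = -26$)
$G = \frac{122}{3}$ ($G = \left(10 + \frac{1}{6}\right) 4 = \frac{61}{6} \cdot 4 = \frac{122}{3} \approx 40.667$)
$G s = \frac{122}{3} \left(-26\right) = - \frac{3172}{3}$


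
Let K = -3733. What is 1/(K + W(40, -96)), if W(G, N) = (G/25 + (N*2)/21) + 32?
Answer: -35/129799 ≈ -0.00026965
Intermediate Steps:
W(G, N) = 32 + G/25 + 2*N/21 (W(G, N) = (G*(1/25) + (2*N)*(1/21)) + 32 = (G/25 + 2*N/21) + 32 = 32 + G/25 + 2*N/21)
1/(K + W(40, -96)) = 1/(-3733 + (32 + (1/25)*40 + (2/21)*(-96))) = 1/(-3733 + (32 + 8/5 - 64/7)) = 1/(-3733 + 856/35) = 1/(-129799/35) = -35/129799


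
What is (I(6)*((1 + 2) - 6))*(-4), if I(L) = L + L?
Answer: 144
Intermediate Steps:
I(L) = 2*L
(I(6)*((1 + 2) - 6))*(-4) = ((2*6)*((1 + 2) - 6))*(-4) = (12*(3 - 6))*(-4) = (12*(-3))*(-4) = -36*(-4) = 144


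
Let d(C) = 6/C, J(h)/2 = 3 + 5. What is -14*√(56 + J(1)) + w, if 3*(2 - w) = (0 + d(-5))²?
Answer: 38/25 - 84*√2 ≈ -117.27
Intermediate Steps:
J(h) = 16 (J(h) = 2*(3 + 5) = 2*8 = 16)
w = 38/25 (w = 2 - (0 + 6/(-5))²/3 = 2 - (0 + 6*(-⅕))²/3 = 2 - (0 - 6/5)²/3 = 2 - (-6/5)²/3 = 2 - ⅓*36/25 = 2 - 12/25 = 38/25 ≈ 1.5200)
-14*√(56 + J(1)) + w = -14*√(56 + 16) + 38/25 = -84*√2 + 38/25 = 38/25 - 84*√2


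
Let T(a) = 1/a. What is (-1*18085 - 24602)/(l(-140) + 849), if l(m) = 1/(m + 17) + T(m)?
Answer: -735070140/14619517 ≈ -50.280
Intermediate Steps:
l(m) = 1/m + 1/(17 + m) (l(m) = 1/(m + 17) + 1/m = 1/(17 + m) + 1/m = 1/m + 1/(17 + m))
(-1*18085 - 24602)/(l(-140) + 849) = (-1*18085 - 24602)/((17 + 2*(-140))/((-140)*(17 - 140)) + 849) = (-18085 - 24602)/(-1/140*(17 - 280)/(-123) + 849) = -42687/(-1/140*(-1/123)*(-263) + 849) = -42687/(-263/17220 + 849) = -42687/14619517/17220 = -42687*17220/14619517 = -735070140/14619517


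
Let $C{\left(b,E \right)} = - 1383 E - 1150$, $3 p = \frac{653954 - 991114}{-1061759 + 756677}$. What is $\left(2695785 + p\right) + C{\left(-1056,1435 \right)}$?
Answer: $\frac{324926227270}{457623} \approx 7.1003 \cdot 10^{5}$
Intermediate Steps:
$p = \frac{168580}{457623}$ ($p = \frac{\left(653954 - 991114\right) \frac{1}{-1061759 + 756677}}{3} = \frac{\left(-337160\right) \frac{1}{-305082}}{3} = \frac{\left(-337160\right) \left(- \frac{1}{305082}\right)}{3} = \frac{1}{3} \cdot \frac{168580}{152541} = \frac{168580}{457623} \approx 0.36838$)
$C{\left(b,E \right)} = -1150 - 1383 E$
$\left(2695785 + p\right) + C{\left(-1056,1435 \right)} = \left(2695785 + \frac{168580}{457623}\right) - 1985755 = \frac{1233653387635}{457623} - 1985755 = \frac{324926227270}{457623}$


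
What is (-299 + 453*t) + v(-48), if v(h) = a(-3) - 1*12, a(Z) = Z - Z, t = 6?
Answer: 2407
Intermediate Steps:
a(Z) = 0
v(h) = -12 (v(h) = 0 - 1*12 = 0 - 12 = -12)
(-299 + 453*t) + v(-48) = (-299 + 453*6) - 12 = (-299 + 2718) - 12 = 2419 - 12 = 2407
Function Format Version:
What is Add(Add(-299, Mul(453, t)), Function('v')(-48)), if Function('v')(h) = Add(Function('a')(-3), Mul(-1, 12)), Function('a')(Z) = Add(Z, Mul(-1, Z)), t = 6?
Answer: 2407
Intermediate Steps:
Function('a')(Z) = 0
Function('v')(h) = -12 (Function('v')(h) = Add(0, Mul(-1, 12)) = Add(0, -12) = -12)
Add(Add(-299, Mul(453, t)), Function('v')(-48)) = Add(Add(-299, Mul(453, 6)), -12) = Add(Add(-299, 2718), -12) = Add(2419, -12) = 2407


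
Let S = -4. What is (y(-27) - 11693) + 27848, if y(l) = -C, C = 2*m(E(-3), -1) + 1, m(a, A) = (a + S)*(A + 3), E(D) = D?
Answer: 16182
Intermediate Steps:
m(a, A) = (-4 + a)*(3 + A) (m(a, A) = (a - 4)*(A + 3) = (-4 + a)*(3 + A))
C = -27 (C = 2*(-12 - 4*(-1) + 3*(-3) - 1*(-3)) + 1 = 2*(-12 + 4 - 9 + 3) + 1 = 2*(-14) + 1 = -28 + 1 = -27)
y(l) = 27 (y(l) = -1*(-27) = 27)
(y(-27) - 11693) + 27848 = (27 - 11693) + 27848 = -11666 + 27848 = 16182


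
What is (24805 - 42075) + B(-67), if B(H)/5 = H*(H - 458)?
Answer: 158605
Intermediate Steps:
B(H) = 5*H*(-458 + H) (B(H) = 5*(H*(H - 458)) = 5*(H*(-458 + H)) = 5*H*(-458 + H))
(24805 - 42075) + B(-67) = (24805 - 42075) + 5*(-67)*(-458 - 67) = -17270 + 5*(-67)*(-525) = -17270 + 175875 = 158605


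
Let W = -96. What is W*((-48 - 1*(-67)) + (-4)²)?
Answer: -3360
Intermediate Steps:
W*((-48 - 1*(-67)) + (-4)²) = -96*((-48 - 1*(-67)) + (-4)²) = -96*((-48 + 67) + 16) = -96*(19 + 16) = -96*35 = -3360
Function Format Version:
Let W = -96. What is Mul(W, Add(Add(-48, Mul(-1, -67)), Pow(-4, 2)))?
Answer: -3360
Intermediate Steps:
Mul(W, Add(Add(-48, Mul(-1, -67)), Pow(-4, 2))) = Mul(-96, Add(Add(-48, Mul(-1, -67)), Pow(-4, 2))) = Mul(-96, Add(Add(-48, 67), 16)) = Mul(-96, Add(19, 16)) = Mul(-96, 35) = -3360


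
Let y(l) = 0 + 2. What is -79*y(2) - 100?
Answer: -258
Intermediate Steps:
y(l) = 2
-79*y(2) - 100 = -79*2 - 100 = -158 - 100 = -258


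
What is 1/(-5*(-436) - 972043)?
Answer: -1/969863 ≈ -1.0311e-6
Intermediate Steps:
1/(-5*(-436) - 972043) = 1/(2180 - 972043) = 1/(-969863) = -1/969863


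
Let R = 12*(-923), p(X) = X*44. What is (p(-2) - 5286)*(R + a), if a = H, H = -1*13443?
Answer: 131765106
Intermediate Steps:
H = -13443
p(X) = 44*X
a = -13443
R = -11076
(p(-2) - 5286)*(R + a) = (44*(-2) - 5286)*(-11076 - 13443) = (-88 - 5286)*(-24519) = -5374*(-24519) = 131765106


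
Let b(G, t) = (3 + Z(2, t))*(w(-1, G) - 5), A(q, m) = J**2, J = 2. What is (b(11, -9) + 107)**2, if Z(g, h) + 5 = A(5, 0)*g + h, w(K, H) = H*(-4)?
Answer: 64516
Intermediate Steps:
A(q, m) = 4 (A(q, m) = 2**2 = 4)
w(K, H) = -4*H
Z(g, h) = -5 + h + 4*g (Z(g, h) = -5 + (4*g + h) = -5 + (h + 4*g) = -5 + h + 4*g)
b(G, t) = (-5 - 4*G)*(6 + t) (b(G, t) = (3 + (-5 + t + 4*2))*(-4*G - 5) = (3 + (-5 + t + 8))*(-5 - 4*G) = (3 + (3 + t))*(-5 - 4*G) = (6 + t)*(-5 - 4*G) = (-5 - 4*G)*(6 + t))
(b(11, -9) + 107)**2 = ((-30 - 24*11 - 5*(-9) - 4*11*(-9)) + 107)**2 = ((-30 - 264 + 45 + 396) + 107)**2 = (147 + 107)**2 = 254**2 = 64516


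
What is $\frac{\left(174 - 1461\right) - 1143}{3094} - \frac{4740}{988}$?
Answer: $- \frac{164100}{29393} \approx -5.583$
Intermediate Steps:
$\frac{\left(174 - 1461\right) - 1143}{3094} - \frac{4740}{988} = \left(-1287 - 1143\right) \frac{1}{3094} - \frac{1185}{247} = \left(-2430\right) \frac{1}{3094} - \frac{1185}{247} = - \frac{1215}{1547} - \frac{1185}{247} = - \frac{164100}{29393}$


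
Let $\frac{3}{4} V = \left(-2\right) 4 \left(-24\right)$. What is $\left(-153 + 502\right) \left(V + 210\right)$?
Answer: $162634$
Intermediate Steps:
$V = 256$ ($V = \frac{4 \left(-2\right) 4 \left(-24\right)}{3} = \frac{4 \left(\left(-8\right) \left(-24\right)\right)}{3} = \frac{4}{3} \cdot 192 = 256$)
$\left(-153 + 502\right) \left(V + 210\right) = \left(-153 + 502\right) \left(256 + 210\right) = 349 \cdot 466 = 162634$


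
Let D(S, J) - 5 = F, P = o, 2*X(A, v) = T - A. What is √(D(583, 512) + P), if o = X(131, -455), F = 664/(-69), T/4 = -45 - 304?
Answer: I*√14628138/138 ≈ 27.715*I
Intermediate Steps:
T = -1396 (T = 4*(-45 - 304) = 4*(-349) = -1396)
X(A, v) = -698 - A/2 (X(A, v) = (-1396 - A)/2 = -698 - A/2)
F = -664/69 (F = 664*(-1/69) = -664/69 ≈ -9.6232)
o = -1527/2 (o = -698 - ½*131 = -698 - 131/2 = -1527/2 ≈ -763.50)
P = -1527/2 ≈ -763.50
D(S, J) = -319/69 (D(S, J) = 5 - 664/69 = -319/69)
√(D(583, 512) + P) = √(-319/69 - 1527/2) = √(-106001/138) = I*√14628138/138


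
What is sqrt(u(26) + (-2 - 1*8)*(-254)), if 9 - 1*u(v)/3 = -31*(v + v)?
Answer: sqrt(7403) ≈ 86.041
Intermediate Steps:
u(v) = 27 + 186*v (u(v) = 27 - (-93)*(v + v) = 27 - (-93)*2*v = 27 - (-186)*v = 27 + 186*v)
sqrt(u(26) + (-2 - 1*8)*(-254)) = sqrt((27 + 186*26) + (-2 - 1*8)*(-254)) = sqrt((27 + 4836) + (-2 - 8)*(-254)) = sqrt(4863 - 10*(-254)) = sqrt(4863 + 2540) = sqrt(7403)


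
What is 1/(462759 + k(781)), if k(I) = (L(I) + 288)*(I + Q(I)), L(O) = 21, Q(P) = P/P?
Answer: 1/704397 ≈ 1.4197e-6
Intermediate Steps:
Q(P) = 1
k(I) = 309 + 309*I (k(I) = (21 + 288)*(I + 1) = 309*(1 + I) = 309 + 309*I)
1/(462759 + k(781)) = 1/(462759 + (309 + 309*781)) = 1/(462759 + (309 + 241329)) = 1/(462759 + 241638) = 1/704397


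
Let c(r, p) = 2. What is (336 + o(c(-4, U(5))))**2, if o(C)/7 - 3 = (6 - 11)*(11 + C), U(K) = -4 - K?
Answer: 9604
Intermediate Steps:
o(C) = -364 - 35*C (o(C) = 21 + 7*((6 - 11)*(11 + C)) = 21 + 7*(-5*(11 + C)) = 21 + 7*(-55 - 5*C) = 21 + (-385 - 35*C) = -364 - 35*C)
(336 + o(c(-4, U(5))))**2 = (336 + (-364 - 35*2))**2 = (336 + (-364 - 70))**2 = (336 - 434)**2 = (-98)**2 = 9604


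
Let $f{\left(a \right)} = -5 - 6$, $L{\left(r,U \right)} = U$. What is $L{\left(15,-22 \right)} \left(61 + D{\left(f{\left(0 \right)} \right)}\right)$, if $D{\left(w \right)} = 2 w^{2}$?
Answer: $-6666$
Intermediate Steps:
$f{\left(a \right)} = -11$ ($f{\left(a \right)} = -5 - 6 = -11$)
$L{\left(15,-22 \right)} \left(61 + D{\left(f{\left(0 \right)} \right)}\right) = - 22 \left(61 + 2 \left(-11\right)^{2}\right) = - 22 \left(61 + 2 \cdot 121\right) = - 22 \left(61 + 242\right) = \left(-22\right) 303 = -6666$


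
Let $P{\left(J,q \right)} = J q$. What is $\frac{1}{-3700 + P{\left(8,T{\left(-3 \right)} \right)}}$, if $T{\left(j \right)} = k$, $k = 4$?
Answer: $- \frac{1}{3668} \approx -0.00027263$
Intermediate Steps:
$T{\left(j \right)} = 4$
$\frac{1}{-3700 + P{\left(8,T{\left(-3 \right)} \right)}} = \frac{1}{-3700 + 8 \cdot 4} = \frac{1}{-3700 + 32} = \frac{1}{-3668} = - \frac{1}{3668}$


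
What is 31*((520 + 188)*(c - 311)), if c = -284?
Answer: -13059060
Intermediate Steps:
31*((520 + 188)*(c - 311)) = 31*((520 + 188)*(-284 - 311)) = 31*(708*(-595)) = 31*(-421260) = -13059060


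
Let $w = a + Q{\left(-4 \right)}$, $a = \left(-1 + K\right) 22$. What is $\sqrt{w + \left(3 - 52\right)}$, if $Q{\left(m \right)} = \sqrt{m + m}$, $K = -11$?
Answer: $\sqrt{-313 + 2 i \sqrt{2}} \approx 0.07994 + 17.692 i$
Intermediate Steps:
$Q{\left(m \right)} = \sqrt{2} \sqrt{m}$ ($Q{\left(m \right)} = \sqrt{2 m} = \sqrt{2} \sqrt{m}$)
$a = -264$ ($a = \left(-1 - 11\right) 22 = \left(-12\right) 22 = -264$)
$w = -264 + 2 i \sqrt{2}$ ($w = -264 + \sqrt{2} \sqrt{-4} = -264 + \sqrt{2} \cdot 2 i = -264 + 2 i \sqrt{2} \approx -264.0 + 2.8284 i$)
$\sqrt{w + \left(3 - 52\right)} = \sqrt{\left(-264 + 2 i \sqrt{2}\right) + \left(3 - 52\right)} = \sqrt{\left(-264 + 2 i \sqrt{2}\right) - 49} = \sqrt{-313 + 2 i \sqrt{2}}$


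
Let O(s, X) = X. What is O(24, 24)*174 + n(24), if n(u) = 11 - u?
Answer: 4163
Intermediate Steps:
O(24, 24)*174 + n(24) = 24*174 + (11 - 1*24) = 4176 + (11 - 24) = 4176 - 13 = 4163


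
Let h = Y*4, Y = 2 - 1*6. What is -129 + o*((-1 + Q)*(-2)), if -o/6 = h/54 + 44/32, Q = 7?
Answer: -154/3 ≈ -51.333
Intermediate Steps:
Y = -4 (Y = 2 - 6 = -4)
h = -16 (h = -4*4 = -16)
o = -233/36 (o = -6*(-16/54 + 44/32) = -6*(-16*1/54 + 44*(1/32)) = -6*(-8/27 + 11/8) = -6*233/216 = -233/36 ≈ -6.4722)
-129 + o*((-1 + Q)*(-2)) = -129 - 233*(-1 + 7)*(-2)/36 = -129 - 233*(-2)/6 = -129 - 233/36*(-12) = -129 + 233/3 = -154/3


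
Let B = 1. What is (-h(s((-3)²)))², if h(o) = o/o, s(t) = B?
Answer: 1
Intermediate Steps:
s(t) = 1
h(o) = 1
(-h(s((-3)²)))² = (-1*1)² = (-1)² = 1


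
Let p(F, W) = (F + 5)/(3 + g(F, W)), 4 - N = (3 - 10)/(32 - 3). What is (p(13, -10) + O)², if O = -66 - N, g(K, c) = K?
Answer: 257121225/53824 ≈ 4777.1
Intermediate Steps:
N = 123/29 (N = 4 - (3 - 10)/(32 - 3) = 4 - (-7)/29 = 4 - 1*(-7/29) = 4 + 7/29 = 123/29 ≈ 4.2414)
p(F, W) = (5 + F)/(3 + F) (p(F, W) = (F + 5)/(3 + F) = (5 + F)/(3 + F))
O = -2037/29 (O = -66 - 1*123/29 = -66 - 123/29 = -2037/29 ≈ -70.241)
(p(13, -10) + O)² = ((5 + 13)/(3 + 13) - 2037/29)² = (18/16 - 2037/29)² = ((1/16)*18 - 2037/29)² = (9/8 - 2037/29)² = (-16035/232)² = 257121225/53824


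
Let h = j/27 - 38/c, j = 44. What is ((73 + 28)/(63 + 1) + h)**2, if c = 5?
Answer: 1440126601/74649600 ≈ 19.292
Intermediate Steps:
h = -806/135 (h = 44/27 - 38/5 = -806/135 ≈ -5.9704)
((73 + 28)/(63 + 1) + h)**2 = ((73 + 28)/(63 + 1) - 806/135)**2 = (101/64 - 806/135)**2 = (-37949/8640)**2 = 1440126601/74649600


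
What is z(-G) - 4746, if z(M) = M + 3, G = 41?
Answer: -4784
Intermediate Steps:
z(M) = 3 + M
z(-G) - 4746 = (3 - 1*41) - 4746 = (3 - 41) - 4746 = -38 - 4746 = -4784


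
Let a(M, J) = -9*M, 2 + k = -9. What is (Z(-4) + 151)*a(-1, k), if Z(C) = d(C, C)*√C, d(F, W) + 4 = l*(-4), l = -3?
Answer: 1359 + 144*I ≈ 1359.0 + 144.0*I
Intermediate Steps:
k = -11 (k = -2 - 9 = -11)
d(F, W) = 8 (d(F, W) = -4 - 3*(-4) = -4 + 12 = 8)
Z(C) = 8*√C
(Z(-4) + 151)*a(-1, k) = (8*√(-4) + 151)*(-9*(-1)) = (8*(2*I) + 151)*9 = (16*I + 151)*9 = (151 + 16*I)*9 = 1359 + 144*I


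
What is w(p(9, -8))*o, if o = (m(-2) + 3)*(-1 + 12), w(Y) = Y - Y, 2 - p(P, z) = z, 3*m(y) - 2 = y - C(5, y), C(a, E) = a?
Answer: 0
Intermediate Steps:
m(y) = -1 + y/3 (m(y) = 2/3 + (y - 1*5)/3 = 2/3 + (y - 5)/3 = 2/3 + (-5 + y)/3 = 2/3 + (-5/3 + y/3) = -1 + y/3)
p(P, z) = 2 - z
w(Y) = 0
o = 44/3 (o = ((-1 + (1/3)*(-2)) + 3)*(-1 + 12) = ((-1 - 2/3) + 3)*11 = (-5/3 + 3)*11 = (4/3)*11 = 44/3 ≈ 14.667)
w(p(9, -8))*o = 0*(44/3) = 0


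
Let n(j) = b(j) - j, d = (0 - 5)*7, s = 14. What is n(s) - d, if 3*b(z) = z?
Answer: 77/3 ≈ 25.667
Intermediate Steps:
b(z) = z/3
d = -35 (d = -5*7 = -35)
n(j) = -2*j/3 (n(j) = j/3 - j = -2*j/3)
n(s) - d = -⅔*14 - 1*(-35) = -28/3 + 35 = 77/3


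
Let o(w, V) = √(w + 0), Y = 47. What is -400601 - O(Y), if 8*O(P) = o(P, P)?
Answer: -400601 - √47/8 ≈ -4.0060e+5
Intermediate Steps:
o(w, V) = √w
O(P) = √P/8
-400601 - O(Y) = -400601 - √47/8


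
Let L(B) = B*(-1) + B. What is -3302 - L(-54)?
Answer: -3302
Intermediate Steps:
L(B) = 0 (L(B) = -B + B = 0)
-3302 - L(-54) = -3302 - 1*0 = -3302 + 0 = -3302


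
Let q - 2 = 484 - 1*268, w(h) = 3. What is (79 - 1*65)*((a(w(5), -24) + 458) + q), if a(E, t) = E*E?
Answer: 9590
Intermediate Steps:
a(E, t) = E**2
q = 218 (q = 2 + (484 - 1*268) = 2 + (484 - 268) = 2 + 216 = 218)
(79 - 1*65)*((a(w(5), -24) + 458) + q) = (79 - 1*65)*((3**2 + 458) + 218) = (79 - 65)*((9 + 458) + 218) = 14*(467 + 218) = 14*685 = 9590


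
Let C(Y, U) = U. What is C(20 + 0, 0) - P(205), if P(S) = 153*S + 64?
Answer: -31429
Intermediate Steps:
P(S) = 64 + 153*S
C(20 + 0, 0) - P(205) = 0 - (64 + 153*205) = 0 - (64 + 31365) = 0 - 1*31429 = 0 - 31429 = -31429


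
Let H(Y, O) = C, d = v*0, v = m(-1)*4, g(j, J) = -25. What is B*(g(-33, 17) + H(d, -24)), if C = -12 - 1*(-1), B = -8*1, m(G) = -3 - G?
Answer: 288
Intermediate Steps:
v = -8 (v = (-3 - 1*(-1))*4 = (-3 + 1)*4 = -2*4 = -8)
B = -8
C = -11 (C = -12 + 1 = -11)
d = 0 (d = -8*0 = 0)
H(Y, O) = -11
B*(g(-33, 17) + H(d, -24)) = -8*(-25 - 11) = -8*(-36) = 288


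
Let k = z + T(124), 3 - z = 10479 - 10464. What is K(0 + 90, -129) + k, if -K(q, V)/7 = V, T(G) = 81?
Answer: 972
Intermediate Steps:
z = -12 (z = 3 - (10479 - 10464) = 3 - 1*15 = 3 - 15 = -12)
K(q, V) = -7*V
k = 69 (k = -12 + 81 = 69)
K(0 + 90, -129) + k = -7*(-129) + 69 = 903 + 69 = 972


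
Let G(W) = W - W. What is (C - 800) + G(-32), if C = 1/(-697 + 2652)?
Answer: -1563999/1955 ≈ -800.00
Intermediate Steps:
G(W) = 0
C = 1/1955 ≈ 0.00051151
(C - 800) + G(-32) = (1/1955 - 800) + 0 = -1563999/1955 + 0 = -1563999/1955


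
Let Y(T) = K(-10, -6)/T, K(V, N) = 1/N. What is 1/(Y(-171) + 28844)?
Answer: 1026/29593945 ≈ 3.4669e-5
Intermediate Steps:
Y(T) = -1/(6*T) (Y(T) = 1/((-6)*T) = -1/(6*T))
1/(Y(-171) + 28844) = 1/(-⅙/(-171) + 28844) = 1/(-⅙*(-1/171) + 28844) = 1/(1/1026 + 28844) = 1/(29593945/1026) = 1026/29593945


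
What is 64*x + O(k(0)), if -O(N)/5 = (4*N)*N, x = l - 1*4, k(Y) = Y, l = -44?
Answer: -3072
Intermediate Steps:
x = -48 (x = -44 - 1*4 = -44 - 4 = -48)
O(N) = -20*N² (O(N) = -5*4*N*N = -20*N²)
64*x + O(k(0)) = 64*(-48) - 20*0² = -3072 - 20*0 = -3072 + 0 = -3072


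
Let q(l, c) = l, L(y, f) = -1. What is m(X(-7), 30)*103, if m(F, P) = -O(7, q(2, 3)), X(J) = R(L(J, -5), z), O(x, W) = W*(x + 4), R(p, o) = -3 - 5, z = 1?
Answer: -2266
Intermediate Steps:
R(p, o) = -8
O(x, W) = W*(4 + x)
X(J) = -8
m(F, P) = -22 (m(F, P) = -2*(4 + 7) = -2*11 = -1*22 = -22)
m(X(-7), 30)*103 = -22*103 = -2266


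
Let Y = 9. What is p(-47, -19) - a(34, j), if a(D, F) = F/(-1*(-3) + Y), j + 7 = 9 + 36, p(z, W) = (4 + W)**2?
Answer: 1331/6 ≈ 221.83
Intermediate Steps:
j = 38 (j = -7 + (9 + 36) = -7 + 45 = 38)
a(D, F) = F/12 (a(D, F) = F/(-1*(-3) + 9) = F/(3 + 9) = F/12)
p(-47, -19) - a(34, j) = (4 - 19)**2 - 38/12 = (-15)**2 - 1*19/6 = 225 - 19/6 = 1331/6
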